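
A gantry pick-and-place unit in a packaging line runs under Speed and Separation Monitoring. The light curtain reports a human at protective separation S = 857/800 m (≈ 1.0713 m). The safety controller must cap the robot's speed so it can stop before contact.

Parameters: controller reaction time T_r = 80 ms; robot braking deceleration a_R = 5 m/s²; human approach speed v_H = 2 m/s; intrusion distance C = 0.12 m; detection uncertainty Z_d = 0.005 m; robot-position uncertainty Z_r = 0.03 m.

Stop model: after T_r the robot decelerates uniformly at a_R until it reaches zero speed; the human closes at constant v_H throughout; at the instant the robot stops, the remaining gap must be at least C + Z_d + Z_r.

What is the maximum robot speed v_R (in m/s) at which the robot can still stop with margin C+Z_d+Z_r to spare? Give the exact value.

v_R_max = 5/4 m/s = 1.2500 m/s

collect terms ⇒ (1/10)·v_R² + (12/25)·v_R + (-121/160) = 0
  disc = (12/25)² − 4·(1/10)·(-121/160) = 5329/10000 ; √disc = 73/100
  v_R = (−(12/25) + 73/100) / (2·(1/10)) = 5/4 m/s
check:
stop time T_s = (5/4)/5 = 0.2500 s
robot in T_r: 1.2500·0.0800 = 0.1000 m
robot under decel: 1.2500²/(2·5.0000) = 0.1562 m
human closes 2.0000·0.3300 = 0.6600 m
margins: 0.1200+0.0050+0.0300 = 0.1550 m
sum ≈ 0.1000+0.1562+0.6600+0.1550 ≈ 1.0713 m = S ✓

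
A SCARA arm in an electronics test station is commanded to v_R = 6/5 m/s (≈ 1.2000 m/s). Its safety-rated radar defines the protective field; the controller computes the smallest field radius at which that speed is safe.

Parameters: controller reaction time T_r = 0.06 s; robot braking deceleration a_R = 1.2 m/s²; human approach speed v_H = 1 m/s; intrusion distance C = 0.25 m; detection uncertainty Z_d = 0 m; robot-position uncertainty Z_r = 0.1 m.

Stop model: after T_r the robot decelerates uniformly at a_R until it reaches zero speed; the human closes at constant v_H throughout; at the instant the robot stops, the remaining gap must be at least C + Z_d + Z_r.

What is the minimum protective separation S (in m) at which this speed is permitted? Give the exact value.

braking lasts T_s = (6/5)/(6/5) = 1.0000 s
robot in T_r: 1.2000·0.0600 = 0.0720 m
robot under decel: 1.2000²/(2·1.2000) = 0.6000 m
human over T_r+T_s: 1.0000·(0.0600+1.0000) = 1.0600 m
margins: 0.2500+0.0000+0.1000 = 0.3500 m
S_min ≈ 0.0720+0.6000+1.0600+0.3500  ⇒  S_min = 1041/500 m

S_min = 1041/500 m = 2.0820 m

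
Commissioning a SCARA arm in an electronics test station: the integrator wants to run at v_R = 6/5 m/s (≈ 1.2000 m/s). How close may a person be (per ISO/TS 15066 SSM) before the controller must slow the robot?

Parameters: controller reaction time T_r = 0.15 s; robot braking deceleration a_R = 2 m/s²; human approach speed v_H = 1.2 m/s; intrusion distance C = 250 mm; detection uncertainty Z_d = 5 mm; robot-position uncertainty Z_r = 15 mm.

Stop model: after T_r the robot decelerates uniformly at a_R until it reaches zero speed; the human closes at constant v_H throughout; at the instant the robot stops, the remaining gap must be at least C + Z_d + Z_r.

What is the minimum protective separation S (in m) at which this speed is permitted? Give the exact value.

stop time T_s = (6/5)/2 = 0.6000 s
robot covers v_R·T_r = 1.2000·0.1500 = 0.1800 m before braking
braking distance = 1.2000²/(2·2.0000) = 0.3600 m
human closes 1.2000·0.7500 = 0.9000 m
residual clearance needed = 0.2500+0.0050+0.0150 = 0.2700 m
S_min ≈ 0.1800+0.3600+0.9000+0.2700  ⇒  S_min = 171/100 m

S_min = 171/100 m = 1.7100 m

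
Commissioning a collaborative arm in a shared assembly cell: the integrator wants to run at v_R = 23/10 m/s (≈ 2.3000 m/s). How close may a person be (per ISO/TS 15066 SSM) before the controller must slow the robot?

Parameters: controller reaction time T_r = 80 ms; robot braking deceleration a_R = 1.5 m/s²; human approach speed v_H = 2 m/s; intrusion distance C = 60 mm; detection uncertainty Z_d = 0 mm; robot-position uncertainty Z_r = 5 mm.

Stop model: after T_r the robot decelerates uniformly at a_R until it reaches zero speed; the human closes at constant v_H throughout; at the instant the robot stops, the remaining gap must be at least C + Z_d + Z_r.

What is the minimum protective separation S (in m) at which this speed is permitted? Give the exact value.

S_min = 5239/1000 m = 5.2390 m

stop time T_s = (23/10)/(3/2) = 1.5333 s
robot in T_r: 2.3000·0.0800 = 0.1840 m
robot under decel: 2.3000²/(2·1.5000) = 1.7633 m
human closes 2.0000·1.6133 = 3.2267 m
residual clearance needed = 0.0600+0.0000+0.0050 = 0.0650 m
S_min ≈ 0.1840+1.7633+3.2267+0.0650  ⇒  S_min = 5239/1000 m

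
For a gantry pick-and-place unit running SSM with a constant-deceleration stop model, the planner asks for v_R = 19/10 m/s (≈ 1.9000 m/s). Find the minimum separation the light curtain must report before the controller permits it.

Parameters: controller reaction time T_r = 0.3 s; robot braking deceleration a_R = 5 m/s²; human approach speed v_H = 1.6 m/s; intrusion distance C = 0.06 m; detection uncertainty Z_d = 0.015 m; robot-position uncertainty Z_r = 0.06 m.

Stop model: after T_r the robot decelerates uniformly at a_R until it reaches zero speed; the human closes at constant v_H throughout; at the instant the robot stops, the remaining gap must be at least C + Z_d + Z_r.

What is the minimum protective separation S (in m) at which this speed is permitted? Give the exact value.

stop time T_s = (19/10)/5 = 0.3800 s
robot in T_r: 1.9000·0.3000 = 0.5700 m
braking distance = 1.9000²/(2·5.0000) = 0.3610 m
human over T_r+T_s: 1.6000·(0.3000+0.3800) = 1.0880 m
margins: 0.0600+0.0150+0.0600 = 0.1350 m
S_min ≈ 0.5700+0.3610+1.0880+0.1350  ⇒  S_min = 1077/500 m

S_min = 1077/500 m = 2.1540 m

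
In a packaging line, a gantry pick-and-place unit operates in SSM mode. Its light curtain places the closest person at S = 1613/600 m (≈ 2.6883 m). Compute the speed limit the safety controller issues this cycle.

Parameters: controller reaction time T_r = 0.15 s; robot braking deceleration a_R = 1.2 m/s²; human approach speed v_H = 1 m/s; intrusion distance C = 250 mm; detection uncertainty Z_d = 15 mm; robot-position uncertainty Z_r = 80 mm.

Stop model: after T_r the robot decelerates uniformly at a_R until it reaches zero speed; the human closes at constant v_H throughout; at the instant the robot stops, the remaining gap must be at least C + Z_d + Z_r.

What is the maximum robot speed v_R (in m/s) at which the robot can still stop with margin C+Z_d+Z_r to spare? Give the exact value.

v_R_max = 7/5 m/s = 1.4000 m/s

collect terms ⇒ (5/12)·v_R² + (59/60)·v_R + (-329/150) = 0
  disc = (59/60)² − 4·(5/12)·(-329/150) = 1849/400 ; √disc = 43/20
  v_R = (−(59/60) + 43/20) / (2·(5/12)) = 7/5 m/s
check:
braking lasts T_s = (7/5)/(6/5) = 1.1667 s
robot covers v_R·T_r = 1.4000·0.1500 = 0.2100 m before braking
robot covers 1.4000·1.1667 − ½·1.2000·1.1667² = 0.8167 m while stopping
human closes 1.0000·1.3167 = 1.3167 m
C+Z_d+Z_r = 0.2500+0.0150+0.0800 = 0.3450 m
sum ≈ 0.2100+0.8167+1.3167+0.3450 ≈ 2.6883 m = S ✓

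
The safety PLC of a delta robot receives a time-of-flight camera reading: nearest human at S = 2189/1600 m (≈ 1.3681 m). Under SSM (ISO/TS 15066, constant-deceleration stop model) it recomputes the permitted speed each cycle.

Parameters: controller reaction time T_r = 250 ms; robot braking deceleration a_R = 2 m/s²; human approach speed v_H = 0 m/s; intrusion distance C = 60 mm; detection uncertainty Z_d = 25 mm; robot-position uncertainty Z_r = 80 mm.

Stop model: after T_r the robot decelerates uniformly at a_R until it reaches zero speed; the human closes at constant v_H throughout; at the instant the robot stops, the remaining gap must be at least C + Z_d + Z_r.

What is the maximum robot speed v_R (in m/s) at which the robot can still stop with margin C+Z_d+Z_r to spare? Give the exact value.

v_R_max = 7/4 m/s = 1.7500 m/s

at the boundary: (1/4)·v² + (1/4)·v + (-77/64) = 0
  disc = (1/4)² − 4·(1/4)·(-77/64) = 81/64 ; √disc = 9/8
  v_R = (−(1/4) + 9/8) / (2·(1/4)) = 7/4 m/s
check:
stop time T_s = (7/4)/2 = 0.8750 s
reaction-phase robot travel = 1.7500·0.2500 = 0.4375 m
robot covers 1.7500·0.8750 − ½·2.0000·0.8750² = 0.7656 m while stopping
person approaches 0.0000·(0.2500+0.8750) = 0.0000 m
margins: 0.0600+0.0250+0.0800 = 0.1650 m
sum ≈ 0.4375+0.7656+0.0000+0.1650 ≈ 1.3681 m = S ✓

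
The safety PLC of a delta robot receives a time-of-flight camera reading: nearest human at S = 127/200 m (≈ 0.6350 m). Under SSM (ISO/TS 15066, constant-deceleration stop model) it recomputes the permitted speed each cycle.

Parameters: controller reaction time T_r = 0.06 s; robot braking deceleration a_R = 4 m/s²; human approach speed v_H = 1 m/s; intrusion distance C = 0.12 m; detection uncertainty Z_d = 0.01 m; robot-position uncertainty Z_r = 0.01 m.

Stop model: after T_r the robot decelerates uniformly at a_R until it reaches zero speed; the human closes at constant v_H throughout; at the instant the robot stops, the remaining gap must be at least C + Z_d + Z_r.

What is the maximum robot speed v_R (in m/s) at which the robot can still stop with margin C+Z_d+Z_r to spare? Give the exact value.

v_R_max = 1 m/s = 1.0000 m/s

quadratic (1/8)·v² + (31/100)·v + (-87/200) = 0
  disc = (31/100)² − 4·(1/8)·(-87/200) = 196/625 ; √disc = 14/25
  v_R = (−(31/100) + 14/25) / (2·(1/8)) = 1 m/s
check:
stop time T_s = 1/4 = 0.2500 s
robot in T_r: 1.0000·0.0600 = 0.0600 m
braking distance = 1.0000²/(2·4.0000) = 0.1250 m
human over T_r+T_s: 1.0000·(0.0600+0.2500) = 0.3100 m
margins: 0.1200+0.0100+0.0100 = 0.1400 m
sum ≈ 0.0600+0.1250+0.3100+0.1400 ≈ 0.6350 m = S ✓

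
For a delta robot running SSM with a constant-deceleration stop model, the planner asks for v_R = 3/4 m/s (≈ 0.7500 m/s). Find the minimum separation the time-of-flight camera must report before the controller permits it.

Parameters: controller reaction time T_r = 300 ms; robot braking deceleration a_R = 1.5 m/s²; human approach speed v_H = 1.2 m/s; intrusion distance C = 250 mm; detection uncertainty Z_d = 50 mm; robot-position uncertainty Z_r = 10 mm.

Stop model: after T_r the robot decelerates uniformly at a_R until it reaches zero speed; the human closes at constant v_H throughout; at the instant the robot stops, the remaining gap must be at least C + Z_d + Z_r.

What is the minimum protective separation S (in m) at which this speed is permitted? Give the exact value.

T_s = v_R/a_R = (3/4)/(3/2) = 0.5000 s
reaction-phase robot travel = 0.7500·0.3000 = 0.2250 m
robot under decel: 0.7500²/(2·1.5000) = 0.1875 m
human over T_r+T_s: 1.2000·(0.3000+0.5000) = 0.9600 m
margins: 0.2500+0.0500+0.0100 = 0.3100 m
S_min ≈ 0.2250+0.1875+0.9600+0.3100  ⇒  S_min = 673/400 m

S_min = 673/400 m = 1.6825 m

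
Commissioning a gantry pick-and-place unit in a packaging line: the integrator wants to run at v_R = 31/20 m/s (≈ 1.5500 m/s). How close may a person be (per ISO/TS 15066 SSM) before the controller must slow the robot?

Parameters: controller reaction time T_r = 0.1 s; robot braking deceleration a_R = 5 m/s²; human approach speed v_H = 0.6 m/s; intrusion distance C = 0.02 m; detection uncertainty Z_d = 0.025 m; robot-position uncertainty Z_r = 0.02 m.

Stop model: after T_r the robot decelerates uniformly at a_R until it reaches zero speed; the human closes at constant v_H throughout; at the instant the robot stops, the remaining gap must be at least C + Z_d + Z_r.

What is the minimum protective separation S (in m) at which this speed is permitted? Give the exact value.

braking lasts T_s = (31/20)/5 = 0.3100 s
robot in T_r: 1.5500·0.1000 = 0.1550 m
robot covers 1.5500·0.3100 − ½·5.0000·0.3100² = 0.2402 m while stopping
person approaches 0.6000·(0.1000+0.3100) = 0.2460 m
margins: 0.0200+0.0250+0.0200 = 0.0650 m
S_min ≈ 0.1550+0.2402+0.2460+0.0650  ⇒  S_min = 113/160 m

S_min = 113/160 m = 0.7063 m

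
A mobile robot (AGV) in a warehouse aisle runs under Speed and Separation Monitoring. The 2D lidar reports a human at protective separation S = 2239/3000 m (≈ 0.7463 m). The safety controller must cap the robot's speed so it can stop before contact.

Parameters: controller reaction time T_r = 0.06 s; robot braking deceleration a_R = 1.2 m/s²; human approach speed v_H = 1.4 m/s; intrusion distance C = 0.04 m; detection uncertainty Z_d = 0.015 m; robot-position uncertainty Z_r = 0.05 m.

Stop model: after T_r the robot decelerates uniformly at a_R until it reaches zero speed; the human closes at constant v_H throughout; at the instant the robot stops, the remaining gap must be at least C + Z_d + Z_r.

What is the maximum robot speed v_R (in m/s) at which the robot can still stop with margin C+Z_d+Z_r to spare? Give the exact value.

collect terms ⇒ (5/12)·v_R² + (92/75)·v_R + (-209/375) = 0
  disc = (92/75)² − 4·(5/12)·(-209/375) = 1521/625 ; √disc = 39/25
  v_R = (−(92/75) + 39/25) / (2·(5/12)) = 2/5 m/s
check:
stop time T_s = (2/5)/(6/5) = 0.3333 s
robot covers v_R·T_r = 0.4000·0.0600 = 0.0240 m before braking
braking distance = 0.4000²/(2·1.2000) = 0.0667 m
human closes 1.4000·0.3933 = 0.5507 m
margins: 0.0400+0.0150+0.0500 = 0.1050 m
sum ≈ 0.0240+0.0667+0.5507+0.1050 ≈ 0.7463 m = S ✓

v_R_max = 2/5 m/s = 0.4000 m/s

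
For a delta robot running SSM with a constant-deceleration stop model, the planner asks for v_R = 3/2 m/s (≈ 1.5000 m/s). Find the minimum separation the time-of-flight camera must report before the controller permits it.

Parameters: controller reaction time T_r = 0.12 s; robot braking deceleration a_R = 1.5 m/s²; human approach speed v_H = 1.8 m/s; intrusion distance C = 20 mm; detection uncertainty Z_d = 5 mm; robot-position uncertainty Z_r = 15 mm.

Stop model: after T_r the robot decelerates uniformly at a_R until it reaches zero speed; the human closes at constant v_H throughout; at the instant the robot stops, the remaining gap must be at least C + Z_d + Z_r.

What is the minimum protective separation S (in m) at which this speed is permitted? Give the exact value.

S_min = 1493/500 m = 2.9860 m

braking lasts T_s = (3/2)/(3/2) = 1.0000 s
robot in T_r: 1.5000·0.1200 = 0.1800 m
braking distance = 1.5000²/(2·1.5000) = 0.7500 m
human over T_r+T_s: 1.8000·(0.1200+1.0000) = 2.0160 m
C+Z_d+Z_r = 0.0200+0.0050+0.0150 = 0.0400 m
S_min ≈ 0.1800+0.7500+2.0160+0.0400  ⇒  S_min = 1493/500 m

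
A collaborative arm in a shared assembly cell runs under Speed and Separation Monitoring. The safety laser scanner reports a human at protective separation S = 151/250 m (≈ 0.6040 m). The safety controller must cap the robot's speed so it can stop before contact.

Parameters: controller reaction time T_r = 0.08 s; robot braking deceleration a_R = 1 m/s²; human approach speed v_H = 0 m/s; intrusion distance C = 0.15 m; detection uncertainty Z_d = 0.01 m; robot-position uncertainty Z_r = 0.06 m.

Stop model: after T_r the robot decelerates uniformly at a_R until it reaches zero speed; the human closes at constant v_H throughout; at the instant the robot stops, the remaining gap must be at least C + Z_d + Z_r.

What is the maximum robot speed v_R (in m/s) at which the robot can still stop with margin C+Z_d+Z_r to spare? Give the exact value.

v_R_max = 4/5 m/s = 0.8000 m/s

at the boundary: (1/2)·v² + (2/25)·v + (-48/125) = 0
  disc = (2/25)² − 4·(1/2)·(-48/125) = 484/625 ; √disc = 22/25
  v_R = (−(2/25) + 22/25) / (2·(1/2)) = 4/5 m/s
check:
T_s = v_R/a_R = (4/5)/1 = 0.8000 s
robot covers v_R·T_r = 0.8000·0.0800 = 0.0640 m before braking
robot under decel: 0.8000²/(2·1.0000) = 0.3200 m
human closes 0.0000·0.8800 = 0.0000 m
residual clearance needed = 0.1500+0.0100+0.0600 = 0.2200 m
sum ≈ 0.0640+0.3200+0.0000+0.2200 ≈ 0.6040 m = S ✓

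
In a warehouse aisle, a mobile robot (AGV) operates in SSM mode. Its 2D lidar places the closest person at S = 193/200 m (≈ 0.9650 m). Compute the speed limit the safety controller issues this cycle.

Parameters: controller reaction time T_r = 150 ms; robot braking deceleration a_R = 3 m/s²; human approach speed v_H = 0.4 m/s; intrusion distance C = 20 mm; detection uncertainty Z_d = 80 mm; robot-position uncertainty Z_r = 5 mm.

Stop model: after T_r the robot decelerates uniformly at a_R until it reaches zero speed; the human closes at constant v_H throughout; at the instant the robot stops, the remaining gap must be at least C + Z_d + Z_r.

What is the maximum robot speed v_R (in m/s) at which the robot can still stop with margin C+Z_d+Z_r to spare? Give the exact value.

quadratic (1/6)·v² + (17/60)·v + (-4/5) = 0
  disc = (17/60)² − 4·(1/6)·(-4/5) = 2209/3600 ; √disc = 47/60
  v_R = (−(17/60) + 47/60) / (2·(1/6)) = 3/2 m/s
check:
stop time T_s = (3/2)/3 = 0.5000 s
reaction-phase robot travel = 1.5000·0.1500 = 0.2250 m
robot under decel: 1.5000²/(2·3.0000) = 0.3750 m
human over T_r+T_s: 0.4000·(0.1500+0.5000) = 0.2600 m
margins: 0.0200+0.0800+0.0050 = 0.1050 m
sum ≈ 0.2250+0.3750+0.2600+0.1050 ≈ 0.9650 m = S ✓

v_R_max = 3/2 m/s = 1.5000 m/s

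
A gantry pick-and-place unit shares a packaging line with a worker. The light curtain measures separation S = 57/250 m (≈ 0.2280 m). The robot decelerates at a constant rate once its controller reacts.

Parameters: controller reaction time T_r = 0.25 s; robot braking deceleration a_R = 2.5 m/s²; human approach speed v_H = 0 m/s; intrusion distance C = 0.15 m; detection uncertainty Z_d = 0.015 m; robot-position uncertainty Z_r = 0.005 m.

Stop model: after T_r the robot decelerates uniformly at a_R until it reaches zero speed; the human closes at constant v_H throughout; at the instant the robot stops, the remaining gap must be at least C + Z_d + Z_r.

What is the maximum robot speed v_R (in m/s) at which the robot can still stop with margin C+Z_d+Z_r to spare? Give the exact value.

collect terms ⇒ (1/5)·v_R² + (1/4)·v_R + (-29/500) = 0
  disc = (1/4)² − 4·(1/5)·(-29/500) = 1089/10000 ; √disc = 33/100
  v_R = (−(1/4) + 33/100) / (2·(1/5)) = 1/5 m/s
check:
T_s = v_R/a_R = (1/5)/(5/2) = 0.0800 s
robot in T_r: 0.2000·0.2500 = 0.0500 m
robot covers 0.2000·0.0800 − ½·2.5000·0.0800² = 0.0080 m while stopping
human over T_r+T_s: 0.0000·(0.2500+0.0800) = 0.0000 m
residual clearance needed = 0.1500+0.0150+0.0050 = 0.1700 m
sum ≈ 0.0500+0.0080+0.0000+0.1700 ≈ 0.2280 m = S ✓

v_R_max = 1/5 m/s = 0.2000 m/s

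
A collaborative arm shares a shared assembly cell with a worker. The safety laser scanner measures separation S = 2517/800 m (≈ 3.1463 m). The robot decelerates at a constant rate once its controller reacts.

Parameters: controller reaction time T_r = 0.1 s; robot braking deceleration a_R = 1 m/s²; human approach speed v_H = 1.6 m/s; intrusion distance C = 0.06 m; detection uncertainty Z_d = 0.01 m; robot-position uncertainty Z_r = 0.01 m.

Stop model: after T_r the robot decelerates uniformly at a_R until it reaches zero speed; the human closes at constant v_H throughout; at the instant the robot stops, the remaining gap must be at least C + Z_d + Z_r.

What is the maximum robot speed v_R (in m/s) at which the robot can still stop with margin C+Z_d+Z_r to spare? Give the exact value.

quadratic (1/2)·v² + (17/10)·v + (-93/32) = 0
  disc = (17/10)² − 4·(1/2)·(-93/32) = 3481/400 ; √disc = 59/20
  v_R = (−(17/10) + 59/20) / (2·(1/2)) = 5/4 m/s
check:
stop time T_s = (5/4)/1 = 1.2500 s
reaction-phase robot travel = 1.2500·0.1000 = 0.1250 m
robot covers 1.2500·1.2500 − ½·1.0000·1.2500² = 0.7812 m while stopping
human over T_r+T_s: 1.6000·(0.1000+1.2500) = 2.1600 m
C+Z_d+Z_r = 0.0600+0.0100+0.0100 = 0.0800 m
sum ≈ 0.1250+0.7812+2.1600+0.0800 ≈ 3.1463 m = S ✓

v_R_max = 5/4 m/s = 1.2500 m/s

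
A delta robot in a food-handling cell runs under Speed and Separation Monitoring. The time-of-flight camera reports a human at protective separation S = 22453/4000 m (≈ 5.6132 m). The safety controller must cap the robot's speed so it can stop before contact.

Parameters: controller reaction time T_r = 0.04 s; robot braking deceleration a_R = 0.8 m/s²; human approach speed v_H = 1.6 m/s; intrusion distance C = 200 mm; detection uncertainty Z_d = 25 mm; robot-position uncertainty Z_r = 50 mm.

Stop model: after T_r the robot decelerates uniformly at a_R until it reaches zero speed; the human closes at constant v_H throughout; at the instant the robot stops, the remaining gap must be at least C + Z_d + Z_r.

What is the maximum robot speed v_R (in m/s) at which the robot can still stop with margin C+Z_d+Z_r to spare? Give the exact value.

v_R_max = 17/10 m/s = 1.7000 m/s

collect terms ⇒ (5/8)·v_R² + (51/25)·v_R + (-21097/4000) = 0
  disc = (51/25)² − 4·(5/8)·(-21097/4000) = 693889/40000 ; √disc = 833/200
  v_R = (−(51/25) + 833/200) / (2·(5/8)) = 17/10 m/s
check:
stop time T_s = (17/10)/(4/5) = 2.1250 s
reaction-phase robot travel = 1.7000·0.0400 = 0.0680 m
braking distance = 1.7000²/(2·0.8000) = 1.8062 m
human closes 1.6000·2.1650 = 3.4640 m
margins: 0.2000+0.0250+0.0500 = 0.2750 m
sum ≈ 0.0680+1.8062+3.4640+0.2750 ≈ 5.6132 m = S ✓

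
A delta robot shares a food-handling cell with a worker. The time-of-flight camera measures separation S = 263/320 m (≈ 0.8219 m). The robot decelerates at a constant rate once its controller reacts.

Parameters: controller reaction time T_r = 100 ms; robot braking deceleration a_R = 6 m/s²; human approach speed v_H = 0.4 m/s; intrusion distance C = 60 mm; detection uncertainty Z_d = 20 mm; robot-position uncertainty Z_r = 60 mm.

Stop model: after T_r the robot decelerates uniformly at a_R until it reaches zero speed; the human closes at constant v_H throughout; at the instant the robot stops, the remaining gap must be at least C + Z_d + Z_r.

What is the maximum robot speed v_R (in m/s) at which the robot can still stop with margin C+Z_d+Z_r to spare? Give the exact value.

v_R_max = 39/20 m/s = 1.9500 m/s

at the boundary: (1/12)·v² + (1/6)·v + (-1027/1600) = 0
  disc = (1/6)² − 4·(1/12)·(-1027/1600) = 3481/14400 ; √disc = 59/120
  v_R = (−(1/6) + 59/120) / (2·(1/12)) = 39/20 m/s
check:
stop time T_s = (39/20)/6 = 0.3250 s
robot covers v_R·T_r = 1.9500·0.1000 = 0.1950 m before braking
braking distance = 1.9500²/(2·6.0000) = 0.3169 m
human over T_r+T_s: 0.4000·(0.1000+0.3250) = 0.1700 m
C+Z_d+Z_r = 0.0600+0.0200+0.0600 = 0.1400 m
sum ≈ 0.1950+0.3169+0.1700+0.1400 ≈ 0.8219 m = S ✓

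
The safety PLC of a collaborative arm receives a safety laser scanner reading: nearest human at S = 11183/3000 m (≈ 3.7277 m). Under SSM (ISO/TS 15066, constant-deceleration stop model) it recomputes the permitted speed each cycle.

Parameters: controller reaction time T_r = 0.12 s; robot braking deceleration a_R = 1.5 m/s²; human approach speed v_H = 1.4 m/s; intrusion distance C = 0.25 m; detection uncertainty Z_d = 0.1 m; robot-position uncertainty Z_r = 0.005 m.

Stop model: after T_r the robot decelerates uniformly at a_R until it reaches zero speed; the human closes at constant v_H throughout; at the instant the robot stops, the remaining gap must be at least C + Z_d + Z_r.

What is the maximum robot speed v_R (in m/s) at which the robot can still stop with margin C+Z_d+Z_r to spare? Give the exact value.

v_R_max = 19/10 m/s = 1.9000 m/s

at the boundary: (1/3)·v² + (79/75)·v + (-4807/1500) = 0
  disc = (79/75)² − 4·(1/3)·(-4807/1500) = 3364/625 ; √disc = 58/25
  v_R = (−(79/75) + 58/25) / (2·(1/3)) = 19/10 m/s
check:
braking lasts T_s = (19/10)/(3/2) = 1.2667 s
robot covers v_R·T_r = 1.9000·0.1200 = 0.2280 m before braking
braking distance = 1.9000²/(2·1.5000) = 1.2033 m
human over T_r+T_s: 1.4000·(0.1200+1.2667) = 1.9413 m
residual clearance needed = 0.2500+0.1000+0.0050 = 0.3550 m
sum ≈ 0.2280+1.2033+1.9413+0.3550 ≈ 3.7277 m = S ✓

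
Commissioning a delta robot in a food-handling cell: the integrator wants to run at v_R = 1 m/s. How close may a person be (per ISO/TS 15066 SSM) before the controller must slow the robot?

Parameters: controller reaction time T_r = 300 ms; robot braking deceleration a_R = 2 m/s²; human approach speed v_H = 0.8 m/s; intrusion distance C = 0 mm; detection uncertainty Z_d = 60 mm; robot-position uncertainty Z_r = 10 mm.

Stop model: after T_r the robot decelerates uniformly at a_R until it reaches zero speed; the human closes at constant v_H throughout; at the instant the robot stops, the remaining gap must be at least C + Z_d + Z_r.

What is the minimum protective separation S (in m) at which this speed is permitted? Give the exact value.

stop time T_s = 1/2 = 0.5000 s
reaction-phase robot travel = 1.0000·0.3000 = 0.3000 m
robot under decel: 1.0000²/(2·2.0000) = 0.2500 m
human closes 0.8000·0.8000 = 0.6400 m
residual clearance needed = 0.0000+0.0600+0.0100 = 0.0700 m
S_min ≈ 0.3000+0.2500+0.6400+0.0700  ⇒  S_min = 63/50 m

S_min = 63/50 m = 1.2600 m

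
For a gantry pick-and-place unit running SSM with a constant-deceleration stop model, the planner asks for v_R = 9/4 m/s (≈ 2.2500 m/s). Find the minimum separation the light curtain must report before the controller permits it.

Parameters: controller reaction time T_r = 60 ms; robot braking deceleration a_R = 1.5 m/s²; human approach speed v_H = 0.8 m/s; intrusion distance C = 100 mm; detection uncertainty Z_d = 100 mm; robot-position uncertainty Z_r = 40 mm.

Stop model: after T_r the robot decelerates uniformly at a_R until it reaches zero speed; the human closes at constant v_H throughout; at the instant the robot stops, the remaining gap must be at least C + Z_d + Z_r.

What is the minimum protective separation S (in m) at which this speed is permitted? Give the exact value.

S_min = 6621/2000 m = 3.3105 m

stop time T_s = (9/4)/(3/2) = 1.5000 s
reaction-phase robot travel = 2.2500·0.0600 = 0.1350 m
robot under decel: 2.2500²/(2·1.5000) = 1.6875 m
human closes 0.8000·1.5600 = 1.2480 m
margins: 0.1000+0.1000+0.0400 = 0.2400 m
S_min ≈ 0.1350+1.6875+1.2480+0.2400  ⇒  S_min = 6621/2000 m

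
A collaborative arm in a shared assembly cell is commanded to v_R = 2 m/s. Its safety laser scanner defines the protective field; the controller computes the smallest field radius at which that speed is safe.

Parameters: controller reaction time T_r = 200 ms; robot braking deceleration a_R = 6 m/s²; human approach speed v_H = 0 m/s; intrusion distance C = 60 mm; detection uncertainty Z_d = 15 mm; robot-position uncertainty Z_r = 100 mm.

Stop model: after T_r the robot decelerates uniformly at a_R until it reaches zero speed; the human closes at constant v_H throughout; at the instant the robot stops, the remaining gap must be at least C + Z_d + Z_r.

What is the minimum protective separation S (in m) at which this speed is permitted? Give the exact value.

stop time T_s = 2/6 = 0.3333 s
robot in T_r: 2.0000·0.2000 = 0.4000 m
robot covers 2.0000·0.3333 − ½·6.0000·0.3333² = 0.3333 m while stopping
human over T_r+T_s: 0.0000·(0.2000+0.3333) = 0.0000 m
margins: 0.0600+0.0150+0.1000 = 0.1750 m
S_min ≈ 0.4000+0.3333+0.0000+0.1750  ⇒  S_min = 109/120 m

S_min = 109/120 m = 0.9083 m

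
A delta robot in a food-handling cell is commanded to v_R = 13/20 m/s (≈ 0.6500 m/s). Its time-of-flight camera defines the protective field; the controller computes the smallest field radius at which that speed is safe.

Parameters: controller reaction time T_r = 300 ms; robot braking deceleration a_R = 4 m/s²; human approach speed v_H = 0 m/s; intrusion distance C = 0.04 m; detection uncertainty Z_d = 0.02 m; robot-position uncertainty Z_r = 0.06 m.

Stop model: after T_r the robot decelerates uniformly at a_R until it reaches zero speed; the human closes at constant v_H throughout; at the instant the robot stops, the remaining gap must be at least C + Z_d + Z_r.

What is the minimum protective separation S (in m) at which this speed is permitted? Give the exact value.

S_min = 1177/3200 m = 0.3678 m

braking lasts T_s = (13/20)/4 = 0.1625 s
robot covers v_R·T_r = 0.6500·0.3000 = 0.1950 m before braking
braking distance = 0.6500²/(2·4.0000) = 0.0528 m
human closes 0.0000·0.4625 = 0.0000 m
residual clearance needed = 0.0400+0.0200+0.0600 = 0.1200 m
S_min ≈ 0.1950+0.0528+0.0000+0.1200  ⇒  S_min = 1177/3200 m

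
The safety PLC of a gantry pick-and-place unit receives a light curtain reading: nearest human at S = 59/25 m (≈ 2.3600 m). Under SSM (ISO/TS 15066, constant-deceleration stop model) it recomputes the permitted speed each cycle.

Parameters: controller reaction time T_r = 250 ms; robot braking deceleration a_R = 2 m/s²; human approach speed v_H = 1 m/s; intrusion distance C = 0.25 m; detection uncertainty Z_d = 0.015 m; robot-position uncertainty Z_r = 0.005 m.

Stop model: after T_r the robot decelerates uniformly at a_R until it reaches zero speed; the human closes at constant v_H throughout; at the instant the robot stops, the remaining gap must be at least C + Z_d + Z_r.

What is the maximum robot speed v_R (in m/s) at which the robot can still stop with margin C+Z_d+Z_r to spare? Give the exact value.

at the boundary: (1/4)·v² + (3/4)·v + (-46/25) = 0
  disc = (3/4)² − 4·(1/4)·(-46/25) = 961/400 ; √disc = 31/20
  v_R = (−(3/4) + 31/20) / (2·(1/4)) = 8/5 m/s
check:
T_s = v_R/a_R = (8/5)/2 = 0.8000 s
robot covers v_R·T_r = 1.6000·0.2500 = 0.4000 m before braking
robot under decel: 1.6000²/(2·2.0000) = 0.6400 m
person approaches 1.0000·(0.2500+0.8000) = 1.0500 m
C+Z_d+Z_r = 0.2500+0.0150+0.0050 = 0.2700 m
sum ≈ 0.4000+0.6400+1.0500+0.2700 ≈ 2.3600 m = S ✓

v_R_max = 8/5 m/s = 1.6000 m/s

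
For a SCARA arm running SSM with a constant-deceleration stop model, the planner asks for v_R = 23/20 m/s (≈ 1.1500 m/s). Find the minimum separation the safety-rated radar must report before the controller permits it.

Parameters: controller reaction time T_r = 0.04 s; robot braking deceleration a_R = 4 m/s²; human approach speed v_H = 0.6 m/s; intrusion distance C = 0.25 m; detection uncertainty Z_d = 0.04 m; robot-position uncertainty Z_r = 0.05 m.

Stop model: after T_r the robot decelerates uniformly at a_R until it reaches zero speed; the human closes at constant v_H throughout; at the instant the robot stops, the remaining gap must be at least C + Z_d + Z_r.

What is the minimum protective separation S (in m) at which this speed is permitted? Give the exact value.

S_min = 2393/3200 m = 0.7478 m

stop time T_s = (23/20)/4 = 0.2875 s
robot covers v_R·T_r = 1.1500·0.0400 = 0.0460 m before braking
robot under decel: 1.1500²/(2·4.0000) = 0.1653 m
human over T_r+T_s: 0.6000·(0.0400+0.2875) = 0.1965 m
residual clearance needed = 0.2500+0.0400+0.0500 = 0.3400 m
S_min ≈ 0.0460+0.1653+0.1965+0.3400  ⇒  S_min = 2393/3200 m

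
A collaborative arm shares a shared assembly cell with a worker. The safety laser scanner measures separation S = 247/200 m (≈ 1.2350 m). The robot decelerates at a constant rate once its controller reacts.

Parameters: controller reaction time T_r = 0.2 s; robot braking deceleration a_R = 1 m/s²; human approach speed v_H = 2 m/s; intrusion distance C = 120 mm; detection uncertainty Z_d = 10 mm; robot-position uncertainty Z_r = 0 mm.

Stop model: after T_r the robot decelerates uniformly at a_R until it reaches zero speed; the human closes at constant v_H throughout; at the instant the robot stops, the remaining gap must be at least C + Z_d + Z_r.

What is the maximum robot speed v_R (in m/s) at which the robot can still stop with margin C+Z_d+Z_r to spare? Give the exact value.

v_R_max = 3/10 m/s = 0.3000 m/s

at the boundary: (1/2)·v² + (11/5)·v + (-141/200) = 0
  disc = (11/5)² − 4·(1/2)·(-141/200) = 25/4 ; √disc = 5/2
  v_R = (−(11/5) + 5/2) / (2·(1/2)) = 3/10 m/s
check:
stop time T_s = (3/10)/1 = 0.3000 s
robot in T_r: 0.3000·0.2000 = 0.0600 m
robot under decel: 0.3000²/(2·1.0000) = 0.0450 m
person approaches 2.0000·(0.2000+0.3000) = 1.0000 m
residual clearance needed = 0.1200+0.0100+0.0000 = 0.1300 m
sum ≈ 0.0600+0.0450+1.0000+0.1300 ≈ 1.2350 m = S ✓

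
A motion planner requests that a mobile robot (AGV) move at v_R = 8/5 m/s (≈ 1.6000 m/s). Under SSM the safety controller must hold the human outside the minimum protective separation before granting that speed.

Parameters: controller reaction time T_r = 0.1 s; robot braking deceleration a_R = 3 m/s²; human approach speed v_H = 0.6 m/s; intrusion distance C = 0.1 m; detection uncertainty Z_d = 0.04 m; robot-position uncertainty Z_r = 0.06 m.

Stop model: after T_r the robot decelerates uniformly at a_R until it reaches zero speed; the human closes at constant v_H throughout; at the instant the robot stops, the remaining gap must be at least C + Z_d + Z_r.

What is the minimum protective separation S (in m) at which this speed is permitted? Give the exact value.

braking lasts T_s = (8/5)/3 = 0.5333 s
robot in T_r: 1.6000·0.1000 = 0.1600 m
braking distance = 1.6000²/(2·3.0000) = 0.4267 m
human closes 0.6000·0.6333 = 0.3800 m
residual clearance needed = 0.1000+0.0400+0.0600 = 0.2000 m
S_min ≈ 0.1600+0.4267+0.3800+0.2000  ⇒  S_min = 7/6 m

S_min = 7/6 m = 1.1667 m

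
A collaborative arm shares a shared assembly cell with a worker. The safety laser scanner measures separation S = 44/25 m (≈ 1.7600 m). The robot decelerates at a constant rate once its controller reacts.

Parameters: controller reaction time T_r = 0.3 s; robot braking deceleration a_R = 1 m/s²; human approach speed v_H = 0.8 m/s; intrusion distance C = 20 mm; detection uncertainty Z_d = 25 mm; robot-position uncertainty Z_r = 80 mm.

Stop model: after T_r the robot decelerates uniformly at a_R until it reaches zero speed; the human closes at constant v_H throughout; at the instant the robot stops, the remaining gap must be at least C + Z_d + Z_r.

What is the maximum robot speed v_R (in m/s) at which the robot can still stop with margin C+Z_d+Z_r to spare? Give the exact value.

at the boundary: (1/2)·v² + (11/10)·v + (-279/200) = 0
  disc = (11/10)² − 4·(1/2)·(-279/200) = 4 ; √disc = 2
  v_R = (−(11/10) + 2) / (2·(1/2)) = 9/10 m/s
check:
T_s = v_R/a_R = (9/10)/1 = 0.9000 s
robot covers v_R·T_r = 0.9000·0.3000 = 0.2700 m before braking
braking distance = 0.9000²/(2·1.0000) = 0.4050 m
human closes 0.8000·1.2000 = 0.9600 m
margins: 0.0200+0.0250+0.0800 = 0.1250 m
sum ≈ 0.2700+0.4050+0.9600+0.1250 ≈ 1.7600 m = S ✓

v_R_max = 9/10 m/s = 0.9000 m/s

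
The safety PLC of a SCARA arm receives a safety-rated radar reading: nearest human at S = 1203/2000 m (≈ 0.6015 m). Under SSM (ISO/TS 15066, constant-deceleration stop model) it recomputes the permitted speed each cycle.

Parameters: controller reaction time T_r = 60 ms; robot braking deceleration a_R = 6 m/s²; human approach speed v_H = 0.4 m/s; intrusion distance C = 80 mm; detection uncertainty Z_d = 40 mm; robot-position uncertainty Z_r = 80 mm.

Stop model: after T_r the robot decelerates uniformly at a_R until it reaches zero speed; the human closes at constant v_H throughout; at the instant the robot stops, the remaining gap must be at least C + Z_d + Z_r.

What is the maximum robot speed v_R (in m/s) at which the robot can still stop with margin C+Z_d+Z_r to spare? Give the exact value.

collect terms ⇒ (1/12)·v_R² + (19/150)·v_R + (-151/400) = 0
  disc = (19/150)² − 4·(1/12)·(-151/400) = 12769/90000 ; √disc = 113/300
  v_R = (−(19/150) + 113/300) / (2·(1/12)) = 3/2 m/s
check:
T_s = v_R/a_R = (3/2)/6 = 0.2500 s
reaction-phase robot travel = 1.5000·0.0600 = 0.0900 m
robot covers 1.5000·0.2500 − ½·6.0000·0.2500² = 0.1875 m while stopping
person approaches 0.4000·(0.0600+0.2500) = 0.1240 m
C+Z_d+Z_r = 0.0800+0.0400+0.0800 = 0.2000 m
sum ≈ 0.0900+0.1875+0.1240+0.2000 ≈ 0.6015 m = S ✓

v_R_max = 3/2 m/s = 1.5000 m/s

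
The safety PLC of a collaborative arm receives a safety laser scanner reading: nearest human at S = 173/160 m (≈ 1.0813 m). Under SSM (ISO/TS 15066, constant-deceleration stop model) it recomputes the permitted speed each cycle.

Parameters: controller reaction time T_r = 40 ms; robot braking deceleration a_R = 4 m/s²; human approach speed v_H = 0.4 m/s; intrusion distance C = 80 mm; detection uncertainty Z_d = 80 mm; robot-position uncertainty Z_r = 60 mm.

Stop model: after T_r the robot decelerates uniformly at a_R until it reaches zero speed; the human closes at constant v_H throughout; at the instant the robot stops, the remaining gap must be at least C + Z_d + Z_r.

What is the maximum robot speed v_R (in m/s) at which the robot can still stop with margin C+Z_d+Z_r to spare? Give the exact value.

v_R_max = 21/10 m/s = 2.1000 m/s

quadratic (1/8)·v² + (7/50)·v + (-3381/4000) = 0
  disc = (7/50)² − 4·(1/8)·(-3381/4000) = 17689/40000 ; √disc = 133/200
  v_R = (−(7/50) + 133/200) / (2·(1/8)) = 21/10 m/s
check:
braking lasts T_s = (21/10)/4 = 0.5250 s
robot covers v_R·T_r = 2.1000·0.0400 = 0.0840 m before braking
robot under decel: 2.1000²/(2·4.0000) = 0.5513 m
person approaches 0.4000·(0.0400+0.5250) = 0.2260 m
margins: 0.0800+0.0800+0.0600 = 0.2200 m
sum ≈ 0.0840+0.5513+0.2260+0.2200 ≈ 1.0813 m = S ✓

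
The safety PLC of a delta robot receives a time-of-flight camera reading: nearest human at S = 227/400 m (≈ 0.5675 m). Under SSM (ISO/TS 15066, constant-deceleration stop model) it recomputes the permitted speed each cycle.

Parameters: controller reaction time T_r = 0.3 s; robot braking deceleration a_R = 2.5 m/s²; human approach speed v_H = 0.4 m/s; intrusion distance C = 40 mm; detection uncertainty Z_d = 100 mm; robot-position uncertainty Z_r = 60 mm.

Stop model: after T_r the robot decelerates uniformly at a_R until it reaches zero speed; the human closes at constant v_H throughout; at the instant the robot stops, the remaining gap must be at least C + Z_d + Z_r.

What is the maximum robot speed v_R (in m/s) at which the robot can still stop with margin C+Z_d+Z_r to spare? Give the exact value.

v_R_max = 9/20 m/s = 0.4500 m/s

at the boundary: (1/5)·v² + (23/50)·v + (-99/400) = 0
  disc = (23/50)² − 4·(1/5)·(-99/400) = 256/625 ; √disc = 16/25
  v_R = (−(23/50) + 16/25) / (2·(1/5)) = 9/20 m/s
check:
stop time T_s = (9/20)/(5/2) = 0.1800 s
robot in T_r: 0.4500·0.3000 = 0.1350 m
robot under decel: 0.4500²/(2·2.5000) = 0.0405 m
human closes 0.4000·0.4800 = 0.1920 m
residual clearance needed = 0.0400+0.1000+0.0600 = 0.2000 m
sum ≈ 0.1350+0.0405+0.1920+0.2000 ≈ 0.5675 m = S ✓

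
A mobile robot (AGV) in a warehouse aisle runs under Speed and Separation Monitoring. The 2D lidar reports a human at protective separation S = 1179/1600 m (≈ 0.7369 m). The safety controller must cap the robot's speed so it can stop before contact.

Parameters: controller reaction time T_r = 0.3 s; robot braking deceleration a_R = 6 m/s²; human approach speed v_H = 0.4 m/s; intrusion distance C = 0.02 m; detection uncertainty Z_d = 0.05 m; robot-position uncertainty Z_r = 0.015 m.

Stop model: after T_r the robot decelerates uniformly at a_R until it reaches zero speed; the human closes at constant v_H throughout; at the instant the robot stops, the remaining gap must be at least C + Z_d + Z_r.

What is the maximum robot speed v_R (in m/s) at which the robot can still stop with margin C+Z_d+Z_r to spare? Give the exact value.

quadratic (1/12)·v² + (11/30)·v + (-851/1600) = 0
  disc = (11/30)² − 4·(1/12)·(-851/1600) = 4489/14400 ; √disc = 67/120
  v_R = (−(11/30) + 67/120) / (2·(1/12)) = 23/20 m/s
check:
T_s = v_R/a_R = (23/20)/6 = 0.1917 s
reaction-phase robot travel = 1.1500·0.3000 = 0.3450 m
robot covers 1.1500·0.1917 − ½·6.0000·0.1917² = 0.1102 m while stopping
human over T_r+T_s: 0.4000·(0.3000+0.1917) = 0.1967 m
C+Z_d+Z_r = 0.0200+0.0500+0.0150 = 0.0850 m
sum ≈ 0.3450+0.1102+0.1967+0.0850 ≈ 0.7369 m = S ✓

v_R_max = 23/20 m/s = 1.1500 m/s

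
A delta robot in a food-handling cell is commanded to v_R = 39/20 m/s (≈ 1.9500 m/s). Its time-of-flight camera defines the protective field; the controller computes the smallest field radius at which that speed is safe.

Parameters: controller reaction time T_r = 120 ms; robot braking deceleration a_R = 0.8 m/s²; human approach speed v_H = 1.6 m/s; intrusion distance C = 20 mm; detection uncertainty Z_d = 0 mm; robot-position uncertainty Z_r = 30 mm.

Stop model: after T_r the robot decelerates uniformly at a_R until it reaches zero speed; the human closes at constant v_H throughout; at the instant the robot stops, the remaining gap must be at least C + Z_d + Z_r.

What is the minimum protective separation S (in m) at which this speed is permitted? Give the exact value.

S_min = 108041/16000 m = 6.7526 m

T_s = v_R/a_R = (39/20)/(4/5) = 2.4375 s
robot covers v_R·T_r = 1.9500·0.1200 = 0.2340 m before braking
robot under decel: 1.9500²/(2·0.8000) = 2.3766 m
human over T_r+T_s: 1.6000·(0.1200+2.4375) = 4.0920 m
margins: 0.0200+0.0000+0.0300 = 0.0500 m
S_min ≈ 0.2340+2.3766+4.0920+0.0500  ⇒  S_min = 108041/16000 m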